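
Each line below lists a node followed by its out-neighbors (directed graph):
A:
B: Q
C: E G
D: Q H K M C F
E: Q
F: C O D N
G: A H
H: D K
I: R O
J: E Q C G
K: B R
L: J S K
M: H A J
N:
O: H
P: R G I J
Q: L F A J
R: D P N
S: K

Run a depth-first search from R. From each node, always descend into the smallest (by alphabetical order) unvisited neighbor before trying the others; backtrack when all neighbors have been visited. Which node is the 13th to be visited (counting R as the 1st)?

Visit R
R → D
D → C
C → E
E → Q
Q → A
Q → F
F → N
F → O
O → H
H → K
K → B
Q → J
J → G
Q → L
L → S
D → M
R → P
P → I

Visit order: R, D, C, E, Q, A, F, N, O, H, K, B, J, G, L, S, M, P, I

J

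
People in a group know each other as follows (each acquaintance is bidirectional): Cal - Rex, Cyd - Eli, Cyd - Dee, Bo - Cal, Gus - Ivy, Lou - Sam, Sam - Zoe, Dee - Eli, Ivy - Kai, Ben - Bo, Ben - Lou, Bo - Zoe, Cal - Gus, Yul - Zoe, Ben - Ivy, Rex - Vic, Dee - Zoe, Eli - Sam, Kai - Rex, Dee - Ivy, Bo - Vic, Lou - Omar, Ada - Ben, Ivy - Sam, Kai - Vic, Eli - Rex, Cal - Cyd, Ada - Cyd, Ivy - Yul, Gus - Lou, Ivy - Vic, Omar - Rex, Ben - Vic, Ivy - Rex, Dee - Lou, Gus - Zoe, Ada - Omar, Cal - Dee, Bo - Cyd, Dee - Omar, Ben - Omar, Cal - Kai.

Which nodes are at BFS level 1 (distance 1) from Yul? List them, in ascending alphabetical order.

Ivy, Zoe

Level 0: Yul
Level 1: Ivy, Zoe
Level 2: Ben, Bo, Dee, Gus, Kai, Rex, Sam, Vic
Level 3: Ada, Cal, Cyd, Eli, Lou, Omar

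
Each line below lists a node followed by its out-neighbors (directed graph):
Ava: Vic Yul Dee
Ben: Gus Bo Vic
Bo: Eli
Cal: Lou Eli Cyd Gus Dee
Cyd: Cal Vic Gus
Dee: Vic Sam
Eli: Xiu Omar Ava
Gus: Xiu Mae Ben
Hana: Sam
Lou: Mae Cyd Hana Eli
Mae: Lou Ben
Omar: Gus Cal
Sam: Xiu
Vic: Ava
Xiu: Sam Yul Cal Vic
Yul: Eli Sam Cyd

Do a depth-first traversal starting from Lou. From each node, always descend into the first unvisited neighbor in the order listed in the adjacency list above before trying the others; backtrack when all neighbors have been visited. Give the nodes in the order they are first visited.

Lou Mae Ben Gus Xiu Sam Yul Eli Omar Cal Cyd Vic Ava Dee Bo Hana

Visit Lou
Lou → Mae
Mae → Ben
Ben → Gus
Gus → Xiu
Xiu → Sam
Xiu → Yul
Yul → Eli
Eli → Omar
Omar → Cal
Cal → Cyd
Cyd → Vic
Vic → Ava
Ava → Dee
Ben → Bo
Lou → Hana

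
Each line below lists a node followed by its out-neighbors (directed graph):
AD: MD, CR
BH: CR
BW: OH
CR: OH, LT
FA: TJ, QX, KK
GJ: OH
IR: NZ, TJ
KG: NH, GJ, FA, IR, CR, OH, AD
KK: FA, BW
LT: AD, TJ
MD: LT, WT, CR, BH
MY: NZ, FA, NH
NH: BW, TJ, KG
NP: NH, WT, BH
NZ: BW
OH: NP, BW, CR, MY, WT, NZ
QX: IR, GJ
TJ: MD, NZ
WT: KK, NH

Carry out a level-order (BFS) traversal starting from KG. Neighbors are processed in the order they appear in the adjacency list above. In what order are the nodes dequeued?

KG -> NH -> GJ -> FA -> IR -> CR -> OH -> AD -> BW -> TJ -> QX -> KK -> NZ -> LT -> NP -> MY -> WT -> MD -> BH

Visit KG; enqueue NH, GJ, FA, IR, CR, OH, AD → queue [NH, GJ, FA, IR, CR, OH, AD]
Visit NH; enqueue BW, TJ → queue [GJ, FA, IR, CR, OH, AD, BW, TJ]
Visit GJ → queue [FA, IR, CR, OH, AD, BW, TJ]
Visit FA; enqueue QX, KK → queue [IR, CR, OH, AD, BW, TJ, QX, KK]
Visit IR; enqueue NZ → queue [CR, OH, AD, BW, TJ, QX, KK, NZ]
Visit CR; enqueue LT → queue [OH, AD, BW, TJ, QX, KK, NZ, LT]
Visit OH; enqueue NP, MY, WT → queue [AD, BW, TJ, QX, KK, NZ, LT, NP, MY, WT]
Visit AD; enqueue MD → queue [BW, TJ, QX, KK, NZ, LT, NP, MY, WT, MD]
Visit BW → queue [TJ, QX, KK, NZ, LT, NP, MY, WT, MD]
Visit TJ → queue [QX, KK, NZ, LT, NP, MY, WT, MD]
Visit QX → queue [KK, NZ, LT, NP, MY, WT, MD]
Visit KK → queue [NZ, LT, NP, MY, WT, MD]
Visit NZ → queue [LT, NP, MY, WT, MD]
Visit LT → queue [NP, MY, WT, MD]
Visit NP; enqueue BH → queue [MY, WT, MD, BH]
Visit MY → queue [WT, MD, BH]
Visit WT → queue [MD, BH]
Visit MD → queue [BH]
Visit BH → queue []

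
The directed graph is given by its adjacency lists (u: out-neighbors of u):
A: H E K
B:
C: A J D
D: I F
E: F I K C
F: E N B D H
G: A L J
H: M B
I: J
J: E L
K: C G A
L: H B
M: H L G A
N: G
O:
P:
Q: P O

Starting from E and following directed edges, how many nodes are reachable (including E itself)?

BFS from E visits: E, F, I, K, C, N, B, D, H, J, G, A, M, L
Reachable nodes: 14 of 17 total.

14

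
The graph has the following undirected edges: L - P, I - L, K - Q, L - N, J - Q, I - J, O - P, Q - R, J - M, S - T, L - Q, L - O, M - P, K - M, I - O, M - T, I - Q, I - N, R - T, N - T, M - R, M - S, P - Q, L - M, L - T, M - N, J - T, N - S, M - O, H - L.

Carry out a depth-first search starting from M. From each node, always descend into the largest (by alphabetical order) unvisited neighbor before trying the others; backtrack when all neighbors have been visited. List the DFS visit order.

M → T → S → N → L → Q → R → P → O → I → J → K → H

Visit M
M → T
T → S
S → N
N → L
L → Q
Q → R
Q → P
P → O
O → I
I → J
Q → K
L → H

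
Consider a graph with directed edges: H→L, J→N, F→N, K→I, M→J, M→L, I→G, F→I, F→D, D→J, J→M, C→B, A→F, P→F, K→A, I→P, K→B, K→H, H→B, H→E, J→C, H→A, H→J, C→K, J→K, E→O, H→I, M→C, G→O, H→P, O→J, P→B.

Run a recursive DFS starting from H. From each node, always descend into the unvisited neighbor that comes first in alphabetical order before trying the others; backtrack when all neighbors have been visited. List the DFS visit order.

H, A, F, D, J, C, B, K, I, G, O, P, M, L, N, E

Visit H
H → A
A → F
F → D
D → J
J → C
C → B
C → K
K → I
I → G
G → O
I → P
J → M
M → L
J → N
H → E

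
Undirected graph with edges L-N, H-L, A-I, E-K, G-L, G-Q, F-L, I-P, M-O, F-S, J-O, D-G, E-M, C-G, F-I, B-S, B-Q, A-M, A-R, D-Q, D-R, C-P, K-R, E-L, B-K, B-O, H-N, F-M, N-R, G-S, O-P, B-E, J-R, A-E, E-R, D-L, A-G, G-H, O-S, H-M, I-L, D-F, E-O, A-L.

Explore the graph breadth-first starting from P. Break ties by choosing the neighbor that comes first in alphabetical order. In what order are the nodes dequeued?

P C I O G A F L B E J M S D H Q R N K

Visit P; enqueue C, I, O → queue [C, I, O]
Visit C; enqueue G → queue [I, O, G]
Visit I; enqueue A, F, L → queue [O, G, A, F, L]
Visit O; enqueue B, E, J, M, S → queue [G, A, F, L, B, E, J, M, S]
Visit G; enqueue D, H, Q → queue [A, F, L, B, E, J, M, S, D, H, Q]
Visit A; enqueue R → queue [F, L, B, E, J, M, S, D, H, Q, R]
Visit F → queue [L, B, E, J, M, S, D, H, Q, R]
Visit L; enqueue N → queue [B, E, J, M, S, D, H, Q, R, N]
Visit B; enqueue K → queue [E, J, M, S, D, H, Q, R, N, K]
Visit E → queue [J, M, S, D, H, Q, R, N, K]
Visit J → queue [M, S, D, H, Q, R, N, K]
Visit M → queue [S, D, H, Q, R, N, K]
Visit S → queue [D, H, Q, R, N, K]
Visit D → queue [H, Q, R, N, K]
Visit H → queue [Q, R, N, K]
Visit Q → queue [R, N, K]
Visit R → queue [N, K]
Visit N → queue [K]
Visit K → queue []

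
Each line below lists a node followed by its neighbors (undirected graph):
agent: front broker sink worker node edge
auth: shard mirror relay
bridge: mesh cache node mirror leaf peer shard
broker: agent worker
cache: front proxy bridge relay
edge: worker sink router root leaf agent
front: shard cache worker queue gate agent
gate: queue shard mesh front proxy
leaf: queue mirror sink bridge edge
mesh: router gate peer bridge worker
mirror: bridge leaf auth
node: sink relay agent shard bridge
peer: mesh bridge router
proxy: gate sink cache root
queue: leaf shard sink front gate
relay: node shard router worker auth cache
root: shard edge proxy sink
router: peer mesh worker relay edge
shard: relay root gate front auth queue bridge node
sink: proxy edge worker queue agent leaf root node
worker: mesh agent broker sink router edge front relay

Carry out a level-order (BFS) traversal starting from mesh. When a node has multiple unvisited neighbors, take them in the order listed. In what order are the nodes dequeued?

mesh -> router -> gate -> peer -> bridge -> worker -> relay -> edge -> queue -> shard -> front -> proxy -> cache -> node -> mirror -> leaf -> agent -> broker -> sink -> auth -> root

Visit mesh; enqueue router, gate, peer, bridge, worker → queue [router, gate, peer, bridge, worker]
Visit router; enqueue relay, edge → queue [gate, peer, bridge, worker, relay, edge]
Visit gate; enqueue queue, shard, front, proxy → queue [peer, bridge, worker, relay, edge, queue, shard, front, proxy]
Visit peer → queue [bridge, worker, relay, edge, queue, shard, front, proxy]
Visit bridge; enqueue cache, node, mirror, leaf → queue [worker, relay, edge, queue, shard, front, proxy, cache, node, mirror, leaf]
Visit worker; enqueue agent, broker, sink → queue [relay, edge, queue, shard, front, proxy, cache, node, mirror, leaf, agent, broker, sink]
Visit relay; enqueue auth → queue [edge, queue, shard, front, proxy, cache, node, mirror, leaf, agent, broker, sink, auth]
Visit edge; enqueue root → queue [queue, shard, front, proxy, cache, node, mirror, leaf, agent, broker, sink, auth, root]
Visit queue → queue [shard, front, proxy, cache, node, mirror, leaf, agent, broker, sink, auth, root]
Visit shard → queue [front, proxy, cache, node, mirror, leaf, agent, broker, sink, auth, root]
Visit front → queue [proxy, cache, node, mirror, leaf, agent, broker, sink, auth, root]
Visit proxy → queue [cache, node, mirror, leaf, agent, broker, sink, auth, root]
Visit cache → queue [node, mirror, leaf, agent, broker, sink, auth, root]
Visit node → queue [mirror, leaf, agent, broker, sink, auth, root]
Visit mirror → queue [leaf, agent, broker, sink, auth, root]
Visit leaf → queue [agent, broker, sink, auth, root]
Visit agent → queue [broker, sink, auth, root]
Visit broker → queue [sink, auth, root]
Visit sink → queue [auth, root]
Visit auth → queue [root]
Visit root → queue []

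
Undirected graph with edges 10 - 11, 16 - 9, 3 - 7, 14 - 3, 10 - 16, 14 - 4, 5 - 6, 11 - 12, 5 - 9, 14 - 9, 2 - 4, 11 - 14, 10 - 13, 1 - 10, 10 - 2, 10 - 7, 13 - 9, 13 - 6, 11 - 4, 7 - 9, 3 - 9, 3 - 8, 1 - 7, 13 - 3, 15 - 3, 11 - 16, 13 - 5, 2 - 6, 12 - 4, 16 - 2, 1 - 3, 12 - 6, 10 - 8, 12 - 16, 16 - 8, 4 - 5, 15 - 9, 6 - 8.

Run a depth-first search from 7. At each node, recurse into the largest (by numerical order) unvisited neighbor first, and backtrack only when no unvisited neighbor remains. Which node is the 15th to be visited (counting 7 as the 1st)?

2

Visit 7
7 → 10
10 → 16
16 → 12
12 → 11
11 → 14
14 → 9
9 → 15
15 → 3
3 → 13
13 → 6
6 → 8
6 → 5
5 → 4
4 → 2
3 → 1

Visit order: 7, 10, 16, 12, 11, 14, 9, 15, 3, 13, 6, 8, 5, 4, 2, 1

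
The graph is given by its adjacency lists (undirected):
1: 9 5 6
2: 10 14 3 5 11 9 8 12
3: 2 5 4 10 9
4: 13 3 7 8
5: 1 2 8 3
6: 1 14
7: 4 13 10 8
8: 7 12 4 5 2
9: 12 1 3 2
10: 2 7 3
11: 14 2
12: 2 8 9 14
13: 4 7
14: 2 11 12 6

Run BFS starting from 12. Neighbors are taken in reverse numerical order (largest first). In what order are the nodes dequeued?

12 -> 14 -> 9 -> 8 -> 2 -> 11 -> 6 -> 3 -> 1 -> 7 -> 5 -> 4 -> 10 -> 13

Visit 12; enqueue 14, 9, 8, 2 → queue [14, 9, 8, 2]
Visit 14; enqueue 11, 6 → queue [9, 8, 2, 11, 6]
Visit 9; enqueue 3, 1 → queue [8, 2, 11, 6, 3, 1]
Visit 8; enqueue 7, 5, 4 → queue [2, 11, 6, 3, 1, 7, 5, 4]
Visit 2; enqueue 10 → queue [11, 6, 3, 1, 7, 5, 4, 10]
Visit 11 → queue [6, 3, 1, 7, 5, 4, 10]
Visit 6 → queue [3, 1, 7, 5, 4, 10]
Visit 3 → queue [1, 7, 5, 4, 10]
Visit 1 → queue [7, 5, 4, 10]
Visit 7; enqueue 13 → queue [5, 4, 10, 13]
Visit 5 → queue [4, 10, 13]
Visit 4 → queue [10, 13]
Visit 10 → queue [13]
Visit 13 → queue []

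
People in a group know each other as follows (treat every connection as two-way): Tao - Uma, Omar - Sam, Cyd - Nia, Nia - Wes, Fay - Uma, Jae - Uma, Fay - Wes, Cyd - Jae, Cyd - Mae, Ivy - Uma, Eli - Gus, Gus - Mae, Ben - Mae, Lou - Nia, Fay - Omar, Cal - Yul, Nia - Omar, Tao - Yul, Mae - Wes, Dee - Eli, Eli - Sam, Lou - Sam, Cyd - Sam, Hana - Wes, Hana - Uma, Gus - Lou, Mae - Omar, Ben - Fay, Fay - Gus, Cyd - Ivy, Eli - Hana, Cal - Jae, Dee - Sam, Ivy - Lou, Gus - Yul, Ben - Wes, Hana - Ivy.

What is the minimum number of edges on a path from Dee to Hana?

2

Level 0: Dee
Level 1: Eli, Sam
Level 2: Cyd, Gus, Hana, Lou, Omar
Level 3: Fay, Ivy, Jae, Mae, Nia, Uma, Wes, Yul
Level 4: Ben, Cal, Tao
Hana first appears at level 2.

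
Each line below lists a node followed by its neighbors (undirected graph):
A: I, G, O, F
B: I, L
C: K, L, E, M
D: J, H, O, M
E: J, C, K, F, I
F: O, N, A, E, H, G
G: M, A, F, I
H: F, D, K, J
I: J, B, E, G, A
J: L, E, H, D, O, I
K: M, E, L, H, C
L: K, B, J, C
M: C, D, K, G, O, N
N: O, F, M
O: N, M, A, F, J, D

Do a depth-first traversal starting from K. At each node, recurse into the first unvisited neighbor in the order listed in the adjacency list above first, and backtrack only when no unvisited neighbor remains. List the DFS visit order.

Visit K
K → M
M → C
C → L
L → B
B → I
I → J
J → E
E → F
F → O
O → N
O → A
A → G
O → D
D → H

K → M → C → L → B → I → J → E → F → O → N → A → G → D → H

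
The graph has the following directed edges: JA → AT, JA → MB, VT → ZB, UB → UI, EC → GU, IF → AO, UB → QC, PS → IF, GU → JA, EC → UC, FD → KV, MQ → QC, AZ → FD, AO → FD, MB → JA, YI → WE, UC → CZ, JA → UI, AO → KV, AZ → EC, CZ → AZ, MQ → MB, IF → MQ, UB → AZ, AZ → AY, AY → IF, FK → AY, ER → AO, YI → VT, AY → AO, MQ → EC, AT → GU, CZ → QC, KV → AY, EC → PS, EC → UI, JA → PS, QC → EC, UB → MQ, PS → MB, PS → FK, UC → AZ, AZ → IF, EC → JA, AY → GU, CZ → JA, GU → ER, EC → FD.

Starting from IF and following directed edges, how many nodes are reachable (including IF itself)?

BFS from IF visits: IF, AO, MQ, FD, KV, EC, MB, QC, AY, GU, JA, PS, UC, UI, ER, AT, FK, AZ, CZ
Reachable nodes: 19 of 24 total.

19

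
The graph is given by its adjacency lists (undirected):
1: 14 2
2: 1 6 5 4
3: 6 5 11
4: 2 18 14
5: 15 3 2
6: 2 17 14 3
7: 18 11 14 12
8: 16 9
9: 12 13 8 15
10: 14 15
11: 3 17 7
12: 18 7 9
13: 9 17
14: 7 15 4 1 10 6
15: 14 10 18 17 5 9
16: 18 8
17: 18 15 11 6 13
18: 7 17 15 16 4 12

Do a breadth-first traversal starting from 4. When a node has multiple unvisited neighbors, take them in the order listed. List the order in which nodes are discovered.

Visit 4; enqueue 2, 18, 14 → queue [2, 18, 14]
Visit 2; enqueue 1, 6, 5 → queue [18, 14, 1, 6, 5]
Visit 18; enqueue 7, 17, 15, 16, 12 → queue [14, 1, 6, 5, 7, 17, 15, 16, 12]
Visit 14; enqueue 10 → queue [1, 6, 5, 7, 17, 15, 16, 12, 10]
Visit 1 → queue [6, 5, 7, 17, 15, 16, 12, 10]
Visit 6; enqueue 3 → queue [5, 7, 17, 15, 16, 12, 10, 3]
Visit 5 → queue [7, 17, 15, 16, 12, 10, 3]
Visit 7; enqueue 11 → queue [17, 15, 16, 12, 10, 3, 11]
Visit 17; enqueue 13 → queue [15, 16, 12, 10, 3, 11, 13]
Visit 15; enqueue 9 → queue [16, 12, 10, 3, 11, 13, 9]
Visit 16; enqueue 8 → queue [12, 10, 3, 11, 13, 9, 8]
Visit 12 → queue [10, 3, 11, 13, 9, 8]
Visit 10 → queue [3, 11, 13, 9, 8]
Visit 3 → queue [11, 13, 9, 8]
Visit 11 → queue [13, 9, 8]
Visit 13 → queue [9, 8]
Visit 9 → queue [8]
Visit 8 → queue []

4 2 18 14 1 6 5 7 17 15 16 12 10 3 11 13 9 8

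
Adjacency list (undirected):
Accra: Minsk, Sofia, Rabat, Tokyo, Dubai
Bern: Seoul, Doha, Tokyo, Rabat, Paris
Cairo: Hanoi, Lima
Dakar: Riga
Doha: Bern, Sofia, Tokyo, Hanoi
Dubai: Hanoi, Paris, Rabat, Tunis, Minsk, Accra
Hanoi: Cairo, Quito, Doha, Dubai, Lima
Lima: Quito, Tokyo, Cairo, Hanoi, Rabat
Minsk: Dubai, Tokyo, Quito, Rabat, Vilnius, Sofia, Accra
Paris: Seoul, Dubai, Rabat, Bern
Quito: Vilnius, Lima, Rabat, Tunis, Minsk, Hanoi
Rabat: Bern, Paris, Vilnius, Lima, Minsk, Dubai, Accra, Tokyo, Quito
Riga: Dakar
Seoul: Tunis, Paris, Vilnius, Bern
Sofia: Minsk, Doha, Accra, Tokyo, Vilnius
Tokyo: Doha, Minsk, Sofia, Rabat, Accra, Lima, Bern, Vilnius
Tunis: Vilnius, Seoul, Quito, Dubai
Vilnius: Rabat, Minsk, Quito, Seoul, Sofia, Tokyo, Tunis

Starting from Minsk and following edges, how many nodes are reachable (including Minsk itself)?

BFS from Minsk visits: Minsk, Dubai, Tokyo, Quito, Rabat, Vilnius, Sofia, Accra, Hanoi, Paris, Tunis, Doha, Lima, Bern, Seoul, Cairo
Reachable nodes: 16 of 18 total.

16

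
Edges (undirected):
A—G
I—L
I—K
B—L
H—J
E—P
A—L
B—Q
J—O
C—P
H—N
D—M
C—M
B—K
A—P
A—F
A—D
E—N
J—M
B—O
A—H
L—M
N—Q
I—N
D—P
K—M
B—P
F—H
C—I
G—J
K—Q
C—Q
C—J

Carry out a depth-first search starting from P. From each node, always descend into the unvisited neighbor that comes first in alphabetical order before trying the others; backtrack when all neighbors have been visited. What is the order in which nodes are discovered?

Visit P
P → A
A → D
D → M
M → C
C → I
I → K
K → B
B → L
B → O
O → J
J → G
J → H
H → F
H → N
N → E
N → Q

P → A → D → M → C → I → K → B → L → O → J → G → H → F → N → E → Q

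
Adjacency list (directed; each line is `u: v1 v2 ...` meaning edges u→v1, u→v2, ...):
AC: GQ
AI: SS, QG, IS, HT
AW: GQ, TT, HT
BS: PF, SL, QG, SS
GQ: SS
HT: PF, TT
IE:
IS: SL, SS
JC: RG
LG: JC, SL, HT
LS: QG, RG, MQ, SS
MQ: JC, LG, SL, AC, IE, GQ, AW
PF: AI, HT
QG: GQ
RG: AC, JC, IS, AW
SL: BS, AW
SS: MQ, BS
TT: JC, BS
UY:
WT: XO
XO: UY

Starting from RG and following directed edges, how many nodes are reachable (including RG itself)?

17

BFS from RG visits: RG, AC, JC, IS, AW, GQ, SL, SS, TT, HT, BS, MQ, PF, QG, LG, IE, AI
Reachable nodes: 17 of 21 total.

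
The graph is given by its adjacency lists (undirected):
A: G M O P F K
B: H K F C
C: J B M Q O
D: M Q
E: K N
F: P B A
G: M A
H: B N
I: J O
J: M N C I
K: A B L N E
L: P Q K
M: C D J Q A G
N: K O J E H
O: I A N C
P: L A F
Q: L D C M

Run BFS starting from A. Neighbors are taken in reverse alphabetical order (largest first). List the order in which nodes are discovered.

A, P, O, M, K, G, F, L, N, I, C, Q, J, D, E, B, H

Visit A; enqueue P, O, M, K, G, F → queue [P, O, M, K, G, F]
Visit P; enqueue L → queue [O, M, K, G, F, L]
Visit O; enqueue N, I, C → queue [M, K, G, F, L, N, I, C]
Visit M; enqueue Q, J, D → queue [K, G, F, L, N, I, C, Q, J, D]
Visit K; enqueue E, B → queue [G, F, L, N, I, C, Q, J, D, E, B]
Visit G → queue [F, L, N, I, C, Q, J, D, E, B]
Visit F → queue [L, N, I, C, Q, J, D, E, B]
Visit L → queue [N, I, C, Q, J, D, E, B]
Visit N; enqueue H → queue [I, C, Q, J, D, E, B, H]
Visit I → queue [C, Q, J, D, E, B, H]
Visit C → queue [Q, J, D, E, B, H]
Visit Q → queue [J, D, E, B, H]
Visit J → queue [D, E, B, H]
Visit D → queue [E, B, H]
Visit E → queue [B, H]
Visit B → queue [H]
Visit H → queue []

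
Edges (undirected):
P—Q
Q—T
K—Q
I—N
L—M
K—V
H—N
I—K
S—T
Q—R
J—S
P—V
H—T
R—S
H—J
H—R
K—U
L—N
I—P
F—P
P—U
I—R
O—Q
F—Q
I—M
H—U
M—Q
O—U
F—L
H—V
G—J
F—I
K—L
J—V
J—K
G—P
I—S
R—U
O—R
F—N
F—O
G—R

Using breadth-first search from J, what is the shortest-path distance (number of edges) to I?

2

Level 0: J
Level 1: G, H, K, S, V
Level 2: I, L, N, P, Q, R, T, U
Level 3: F, M, O
I first appears at level 2.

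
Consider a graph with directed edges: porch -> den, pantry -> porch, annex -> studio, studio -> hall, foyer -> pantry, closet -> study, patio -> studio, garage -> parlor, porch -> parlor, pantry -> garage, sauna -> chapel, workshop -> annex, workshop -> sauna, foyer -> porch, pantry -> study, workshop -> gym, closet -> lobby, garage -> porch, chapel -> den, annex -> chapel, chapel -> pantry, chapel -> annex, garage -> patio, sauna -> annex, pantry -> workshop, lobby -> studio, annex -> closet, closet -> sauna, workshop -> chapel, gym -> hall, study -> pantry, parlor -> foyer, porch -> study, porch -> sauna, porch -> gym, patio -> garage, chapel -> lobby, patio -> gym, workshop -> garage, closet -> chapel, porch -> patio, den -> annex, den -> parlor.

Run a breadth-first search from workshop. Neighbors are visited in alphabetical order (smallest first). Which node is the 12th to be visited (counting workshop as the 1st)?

Visit workshop; enqueue annex, chapel, garage, gym, sauna → queue [annex, chapel, garage, gym, sauna]
Visit annex; enqueue closet, studio → queue [chapel, garage, gym, sauna, closet, studio]
Visit chapel; enqueue den, lobby, pantry → queue [garage, gym, sauna, closet, studio, den, lobby, pantry]
Visit garage; enqueue parlor, patio, porch → queue [gym, sauna, closet, studio, den, lobby, pantry, parlor, patio, porch]
Visit gym; enqueue hall → queue [sauna, closet, studio, den, lobby, pantry, parlor, patio, porch, hall]
Visit sauna → queue [closet, studio, den, lobby, pantry, parlor, patio, porch, hall]
Visit closet; enqueue study → queue [studio, den, lobby, pantry, parlor, patio, porch, hall, study]
Visit studio → queue [den, lobby, pantry, parlor, patio, porch, hall, study]
Visit den → queue [lobby, pantry, parlor, patio, porch, hall, study]
Visit lobby → queue [pantry, parlor, patio, porch, hall, study]
Visit pantry → queue [parlor, patio, porch, hall, study]
Visit parlor; enqueue foyer → queue [patio, porch, hall, study, foyer]
Visit patio → queue [porch, hall, study, foyer]
Visit porch → queue [hall, study, foyer]
Visit hall → queue [study, foyer]
Visit study → queue [foyer]
Visit foyer → queue []

Visit order: workshop, annex, chapel, garage, gym, sauna, closet, studio, den, lobby, pantry, parlor, patio, porch, hall, study, foyer

parlor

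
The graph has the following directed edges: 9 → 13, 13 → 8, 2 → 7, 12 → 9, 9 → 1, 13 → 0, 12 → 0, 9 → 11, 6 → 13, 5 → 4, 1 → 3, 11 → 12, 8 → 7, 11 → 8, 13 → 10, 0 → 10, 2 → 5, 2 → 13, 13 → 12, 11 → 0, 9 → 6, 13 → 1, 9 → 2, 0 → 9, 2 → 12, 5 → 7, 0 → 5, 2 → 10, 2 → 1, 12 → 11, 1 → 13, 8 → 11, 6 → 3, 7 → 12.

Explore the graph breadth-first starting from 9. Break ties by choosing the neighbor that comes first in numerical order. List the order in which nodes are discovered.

9 -> 1 -> 2 -> 6 -> 11 -> 13 -> 3 -> 5 -> 7 -> 10 -> 12 -> 0 -> 8 -> 4

Visit 9; enqueue 1, 2, 6, 11, 13 → queue [1, 2, 6, 11, 13]
Visit 1; enqueue 3 → queue [2, 6, 11, 13, 3]
Visit 2; enqueue 5, 7, 10, 12 → queue [6, 11, 13, 3, 5, 7, 10, 12]
Visit 6 → queue [11, 13, 3, 5, 7, 10, 12]
Visit 11; enqueue 0, 8 → queue [13, 3, 5, 7, 10, 12, 0, 8]
Visit 13 → queue [3, 5, 7, 10, 12, 0, 8]
Visit 3 → queue [5, 7, 10, 12, 0, 8]
Visit 5; enqueue 4 → queue [7, 10, 12, 0, 8, 4]
Visit 7 → queue [10, 12, 0, 8, 4]
Visit 10 → queue [12, 0, 8, 4]
Visit 12 → queue [0, 8, 4]
Visit 0 → queue [8, 4]
Visit 8 → queue [4]
Visit 4 → queue []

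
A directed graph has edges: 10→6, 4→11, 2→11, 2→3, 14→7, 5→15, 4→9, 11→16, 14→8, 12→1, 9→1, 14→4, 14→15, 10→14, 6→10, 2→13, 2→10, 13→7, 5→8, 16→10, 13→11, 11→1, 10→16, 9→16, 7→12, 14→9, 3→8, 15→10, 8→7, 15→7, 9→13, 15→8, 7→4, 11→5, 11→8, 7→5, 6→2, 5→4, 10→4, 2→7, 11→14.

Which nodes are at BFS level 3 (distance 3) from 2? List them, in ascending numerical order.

Level 0: 2
Level 1: 3, 7, 10, 11, 13
Level 2: 1, 4, 5, 6, 8, 12, 14, 16
Level 3: 9, 15

9, 15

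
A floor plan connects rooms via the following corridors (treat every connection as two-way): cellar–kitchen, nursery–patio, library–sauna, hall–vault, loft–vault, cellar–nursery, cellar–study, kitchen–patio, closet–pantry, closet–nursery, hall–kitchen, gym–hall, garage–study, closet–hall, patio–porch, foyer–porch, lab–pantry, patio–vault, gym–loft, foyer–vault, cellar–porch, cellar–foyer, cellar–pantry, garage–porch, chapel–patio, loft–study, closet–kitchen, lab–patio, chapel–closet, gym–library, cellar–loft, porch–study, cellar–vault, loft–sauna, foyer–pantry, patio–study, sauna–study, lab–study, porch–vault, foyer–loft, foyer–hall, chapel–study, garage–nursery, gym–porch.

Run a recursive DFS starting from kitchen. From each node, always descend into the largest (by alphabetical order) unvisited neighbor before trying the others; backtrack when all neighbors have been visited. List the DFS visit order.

Visit kitchen
kitchen → patio
patio → vault
vault → porch
porch → study
study → sauna
sauna → loft
loft → gym
gym → library
gym → hall
hall → foyer
foyer → pantry
pantry → lab
pantry → closet
closet → nursery
nursery → garage
nursery → cellar
closet → chapel

kitchen, patio, vault, porch, study, sauna, loft, gym, library, hall, foyer, pantry, lab, closet, nursery, garage, cellar, chapel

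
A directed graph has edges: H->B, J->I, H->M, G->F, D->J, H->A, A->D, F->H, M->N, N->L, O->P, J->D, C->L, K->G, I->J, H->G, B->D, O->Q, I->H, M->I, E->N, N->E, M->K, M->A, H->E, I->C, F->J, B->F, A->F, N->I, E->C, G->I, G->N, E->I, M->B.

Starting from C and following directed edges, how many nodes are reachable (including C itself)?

BFS from C visits: C, L
Reachable nodes: 2 of 17 total.

2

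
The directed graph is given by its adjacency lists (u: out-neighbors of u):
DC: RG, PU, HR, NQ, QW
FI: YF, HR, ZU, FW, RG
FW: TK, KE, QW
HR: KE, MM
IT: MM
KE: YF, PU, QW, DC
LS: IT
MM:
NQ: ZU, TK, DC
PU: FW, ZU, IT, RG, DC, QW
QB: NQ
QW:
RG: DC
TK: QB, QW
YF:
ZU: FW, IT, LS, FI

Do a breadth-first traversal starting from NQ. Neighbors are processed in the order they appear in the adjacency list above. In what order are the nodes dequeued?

NQ -> ZU -> TK -> DC -> FW -> IT -> LS -> FI -> QB -> QW -> RG -> PU -> HR -> KE -> MM -> YF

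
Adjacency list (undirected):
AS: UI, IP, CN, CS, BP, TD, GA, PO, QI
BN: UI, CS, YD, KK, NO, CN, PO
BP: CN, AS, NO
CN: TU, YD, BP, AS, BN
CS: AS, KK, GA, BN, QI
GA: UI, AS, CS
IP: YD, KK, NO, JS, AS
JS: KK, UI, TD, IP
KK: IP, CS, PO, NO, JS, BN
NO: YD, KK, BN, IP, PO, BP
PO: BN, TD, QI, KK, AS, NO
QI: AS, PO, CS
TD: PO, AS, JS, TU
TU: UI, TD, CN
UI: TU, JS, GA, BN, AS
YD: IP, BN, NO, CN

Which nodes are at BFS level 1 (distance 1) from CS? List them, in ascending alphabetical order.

Level 0: CS
Level 1: AS, BN, GA, KK, QI
Level 2: BP, CN, IP, JS, NO, PO, TD, UI, YD
Level 3: TU

AS, BN, GA, KK, QI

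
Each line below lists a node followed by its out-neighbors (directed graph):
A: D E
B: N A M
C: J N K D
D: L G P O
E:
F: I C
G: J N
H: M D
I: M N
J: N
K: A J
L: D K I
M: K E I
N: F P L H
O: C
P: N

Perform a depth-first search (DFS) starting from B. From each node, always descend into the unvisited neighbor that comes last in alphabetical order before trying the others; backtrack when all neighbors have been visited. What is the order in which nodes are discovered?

B, N, P, L, K, J, A, E, D, O, C, G, I, M, H, F

Visit B
B → N
N → P
N → L
L → K
K → J
K → A
A → E
A → D
D → O
O → C
D → G
L → I
I → M
N → H
N → F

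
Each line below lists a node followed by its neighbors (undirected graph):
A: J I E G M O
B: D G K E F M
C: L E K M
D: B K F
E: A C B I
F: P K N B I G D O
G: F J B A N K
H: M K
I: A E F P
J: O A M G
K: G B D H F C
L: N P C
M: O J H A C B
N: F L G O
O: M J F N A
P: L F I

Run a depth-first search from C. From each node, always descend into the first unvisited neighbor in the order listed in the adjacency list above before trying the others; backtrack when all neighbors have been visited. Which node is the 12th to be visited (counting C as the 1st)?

Visit C
C → L
L → N
N → F
F → P
P → I
I → A
A → J
J → O
O → M
M → H
H → K
K → G
G → B
B → D
B → E

Visit order: C, L, N, F, P, I, A, J, O, M, H, K, G, B, D, E

K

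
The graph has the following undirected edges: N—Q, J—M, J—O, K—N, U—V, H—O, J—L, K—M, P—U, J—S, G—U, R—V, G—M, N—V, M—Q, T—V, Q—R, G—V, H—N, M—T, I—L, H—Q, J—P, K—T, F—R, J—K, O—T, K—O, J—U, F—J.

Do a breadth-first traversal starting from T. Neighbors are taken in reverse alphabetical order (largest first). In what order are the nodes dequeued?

Visit T; enqueue V, O, M, K → queue [V, O, M, K]
Visit V; enqueue U, R, N, G → queue [O, M, K, U, R, N, G]
Visit O; enqueue J, H → queue [M, K, U, R, N, G, J, H]
Visit M; enqueue Q → queue [K, U, R, N, G, J, H, Q]
Visit K → queue [U, R, N, G, J, H, Q]
Visit U; enqueue P → queue [R, N, G, J, H, Q, P]
Visit R; enqueue F → queue [N, G, J, H, Q, P, F]
Visit N → queue [G, J, H, Q, P, F]
Visit G → queue [J, H, Q, P, F]
Visit J; enqueue S, L → queue [H, Q, P, F, S, L]
Visit H → queue [Q, P, F, S, L]
Visit Q → queue [P, F, S, L]
Visit P → queue [F, S, L]
Visit F → queue [S, L]
Visit S → queue [L]
Visit L; enqueue I → queue [I]
Visit I → queue []

T → V → O → M → K → U → R → N → G → J → H → Q → P → F → S → L → I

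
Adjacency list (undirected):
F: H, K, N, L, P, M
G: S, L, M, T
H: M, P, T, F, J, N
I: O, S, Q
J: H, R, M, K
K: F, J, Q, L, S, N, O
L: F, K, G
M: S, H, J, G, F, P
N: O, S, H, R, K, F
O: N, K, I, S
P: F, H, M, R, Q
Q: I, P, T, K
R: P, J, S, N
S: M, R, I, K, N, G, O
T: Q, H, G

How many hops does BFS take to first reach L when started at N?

2

Level 0: N
Level 1: F, H, K, O, R, S
Level 2: G, I, J, L, M, P, Q, T
L first appears at level 2.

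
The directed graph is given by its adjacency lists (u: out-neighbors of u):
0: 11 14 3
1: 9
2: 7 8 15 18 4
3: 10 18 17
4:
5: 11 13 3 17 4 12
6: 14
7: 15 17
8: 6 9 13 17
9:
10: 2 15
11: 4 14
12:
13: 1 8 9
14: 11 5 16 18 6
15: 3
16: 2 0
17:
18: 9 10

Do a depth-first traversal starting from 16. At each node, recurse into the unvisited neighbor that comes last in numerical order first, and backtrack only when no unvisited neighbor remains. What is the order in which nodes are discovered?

16 2 18 10 15 3 17 9 8 13 1 6 14 11 4 5 12 7 0

Visit 16
16 → 2
2 → 18
18 → 10
10 → 15
15 → 3
3 → 17
18 → 9
2 → 8
8 → 13
13 → 1
8 → 6
6 → 14
14 → 11
11 → 4
14 → 5
5 → 12
2 → 7
16 → 0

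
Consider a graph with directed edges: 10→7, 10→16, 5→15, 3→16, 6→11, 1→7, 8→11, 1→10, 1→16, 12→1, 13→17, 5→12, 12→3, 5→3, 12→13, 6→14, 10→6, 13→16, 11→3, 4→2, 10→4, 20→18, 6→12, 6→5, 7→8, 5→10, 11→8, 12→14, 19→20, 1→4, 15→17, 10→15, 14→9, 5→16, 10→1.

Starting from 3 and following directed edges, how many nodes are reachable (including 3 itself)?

2

BFS from 3 visits: 3, 16
Reachable nodes: 2 of 20 total.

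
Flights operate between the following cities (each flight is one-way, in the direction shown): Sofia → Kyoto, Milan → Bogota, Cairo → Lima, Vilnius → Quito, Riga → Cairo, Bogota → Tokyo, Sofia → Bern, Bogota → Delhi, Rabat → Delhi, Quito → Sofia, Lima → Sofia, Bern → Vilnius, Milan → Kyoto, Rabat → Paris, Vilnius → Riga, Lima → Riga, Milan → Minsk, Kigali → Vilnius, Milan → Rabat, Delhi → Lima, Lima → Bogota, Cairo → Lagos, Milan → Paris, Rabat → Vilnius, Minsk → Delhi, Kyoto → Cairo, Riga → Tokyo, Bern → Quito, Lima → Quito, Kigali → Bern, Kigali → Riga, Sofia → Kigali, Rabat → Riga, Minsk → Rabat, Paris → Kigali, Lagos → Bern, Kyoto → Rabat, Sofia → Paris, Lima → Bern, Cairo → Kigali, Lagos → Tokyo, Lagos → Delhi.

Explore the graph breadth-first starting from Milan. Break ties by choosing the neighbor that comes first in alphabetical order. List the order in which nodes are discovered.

Visit Milan; enqueue Bogota, Kyoto, Minsk, Paris, Rabat → queue [Bogota, Kyoto, Minsk, Paris, Rabat]
Visit Bogota; enqueue Delhi, Tokyo → queue [Kyoto, Minsk, Paris, Rabat, Delhi, Tokyo]
Visit Kyoto; enqueue Cairo → queue [Minsk, Paris, Rabat, Delhi, Tokyo, Cairo]
Visit Minsk → queue [Paris, Rabat, Delhi, Tokyo, Cairo]
Visit Paris; enqueue Kigali → queue [Rabat, Delhi, Tokyo, Cairo, Kigali]
Visit Rabat; enqueue Riga, Vilnius → queue [Delhi, Tokyo, Cairo, Kigali, Riga, Vilnius]
Visit Delhi; enqueue Lima → queue [Tokyo, Cairo, Kigali, Riga, Vilnius, Lima]
Visit Tokyo → queue [Cairo, Kigali, Riga, Vilnius, Lima]
Visit Cairo; enqueue Lagos → queue [Kigali, Riga, Vilnius, Lima, Lagos]
Visit Kigali; enqueue Bern → queue [Riga, Vilnius, Lima, Lagos, Bern]
Visit Riga → queue [Vilnius, Lima, Lagos, Bern]
Visit Vilnius; enqueue Quito → queue [Lima, Lagos, Bern, Quito]
Visit Lima; enqueue Sofia → queue [Lagos, Bern, Quito, Sofia]
Visit Lagos → queue [Bern, Quito, Sofia]
Visit Bern → queue [Quito, Sofia]
Visit Quito → queue [Sofia]
Visit Sofia → queue []

Milan → Bogota → Kyoto → Minsk → Paris → Rabat → Delhi → Tokyo → Cairo → Kigali → Riga → Vilnius → Lima → Lagos → Bern → Quito → Sofia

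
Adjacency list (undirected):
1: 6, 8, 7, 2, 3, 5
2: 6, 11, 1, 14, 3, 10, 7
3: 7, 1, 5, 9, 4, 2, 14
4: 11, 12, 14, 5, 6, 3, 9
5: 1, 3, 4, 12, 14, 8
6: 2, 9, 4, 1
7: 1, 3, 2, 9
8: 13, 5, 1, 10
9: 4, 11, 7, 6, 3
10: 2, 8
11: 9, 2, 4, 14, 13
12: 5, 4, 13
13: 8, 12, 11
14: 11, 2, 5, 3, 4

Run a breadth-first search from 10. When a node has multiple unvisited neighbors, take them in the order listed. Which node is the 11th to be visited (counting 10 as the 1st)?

5

Visit 10; enqueue 2, 8 → queue [2, 8]
Visit 2; enqueue 6, 11, 1, 14, 3, 7 → queue [8, 6, 11, 1, 14, 3, 7]
Visit 8; enqueue 13, 5 → queue [6, 11, 1, 14, 3, 7, 13, 5]
Visit 6; enqueue 9, 4 → queue [11, 1, 14, 3, 7, 13, 5, 9, 4]
Visit 11 → queue [1, 14, 3, 7, 13, 5, 9, 4]
Visit 1 → queue [14, 3, 7, 13, 5, 9, 4]
Visit 14 → queue [3, 7, 13, 5, 9, 4]
Visit 3 → queue [7, 13, 5, 9, 4]
Visit 7 → queue [13, 5, 9, 4]
Visit 13; enqueue 12 → queue [5, 9, 4, 12]
Visit 5 → queue [9, 4, 12]
Visit 9 → queue [4, 12]
Visit 4 → queue [12]
Visit 12 → queue []

Visit order: 10, 2, 8, 6, 11, 1, 14, 3, 7, 13, 5, 9, 4, 12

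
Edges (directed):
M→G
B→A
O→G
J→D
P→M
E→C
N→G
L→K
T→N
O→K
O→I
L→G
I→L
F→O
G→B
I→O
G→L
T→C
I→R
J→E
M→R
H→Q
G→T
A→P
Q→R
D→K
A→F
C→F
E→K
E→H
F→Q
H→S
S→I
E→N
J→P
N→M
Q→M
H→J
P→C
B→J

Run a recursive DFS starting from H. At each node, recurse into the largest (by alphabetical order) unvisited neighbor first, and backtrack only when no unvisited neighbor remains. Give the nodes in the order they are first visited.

Visit H
H → S
S → I
I → R
I → O
O → K
O → G
G → T
T → N
N → M
T → C
C → F
F → Q
G → L
G → B
B → J
J → P
J → E
J → D
B → A

H → S → I → R → O → K → G → T → N → M → C → F → Q → L → B → J → P → E → D → A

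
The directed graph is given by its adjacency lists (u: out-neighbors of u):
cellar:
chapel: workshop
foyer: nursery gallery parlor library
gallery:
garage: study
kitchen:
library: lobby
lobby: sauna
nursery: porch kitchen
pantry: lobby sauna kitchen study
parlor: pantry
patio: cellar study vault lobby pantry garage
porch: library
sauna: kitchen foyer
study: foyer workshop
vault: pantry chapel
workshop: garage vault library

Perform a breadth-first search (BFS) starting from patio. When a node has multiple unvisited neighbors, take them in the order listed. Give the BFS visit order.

Visit patio; enqueue cellar, study, vault, lobby, pantry, garage → queue [cellar, study, vault, lobby, pantry, garage]
Visit cellar → queue [study, vault, lobby, pantry, garage]
Visit study; enqueue foyer, workshop → queue [vault, lobby, pantry, garage, foyer, workshop]
Visit vault; enqueue chapel → queue [lobby, pantry, garage, foyer, workshop, chapel]
Visit lobby; enqueue sauna → queue [pantry, garage, foyer, workshop, chapel, sauna]
Visit pantry; enqueue kitchen → queue [garage, foyer, workshop, chapel, sauna, kitchen]
Visit garage → queue [foyer, workshop, chapel, sauna, kitchen]
Visit foyer; enqueue nursery, gallery, parlor, library → queue [workshop, chapel, sauna, kitchen, nursery, gallery, parlor, library]
Visit workshop → queue [chapel, sauna, kitchen, nursery, gallery, parlor, library]
Visit chapel → queue [sauna, kitchen, nursery, gallery, parlor, library]
Visit sauna → queue [kitchen, nursery, gallery, parlor, library]
Visit kitchen → queue [nursery, gallery, parlor, library]
Visit nursery; enqueue porch → queue [gallery, parlor, library, porch]
Visit gallery → queue [parlor, library, porch]
Visit parlor → queue [library, porch]
Visit library → queue [porch]
Visit porch → queue []

patio, cellar, study, vault, lobby, pantry, garage, foyer, workshop, chapel, sauna, kitchen, nursery, gallery, parlor, library, porch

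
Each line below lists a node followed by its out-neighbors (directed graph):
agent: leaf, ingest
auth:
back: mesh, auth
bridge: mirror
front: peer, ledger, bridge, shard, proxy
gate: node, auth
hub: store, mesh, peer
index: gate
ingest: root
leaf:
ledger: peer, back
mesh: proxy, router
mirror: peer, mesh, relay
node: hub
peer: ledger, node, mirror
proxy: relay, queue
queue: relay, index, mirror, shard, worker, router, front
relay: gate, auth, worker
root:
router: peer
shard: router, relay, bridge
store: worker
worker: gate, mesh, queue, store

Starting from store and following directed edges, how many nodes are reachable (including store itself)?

BFS from store visits: store, worker, gate, mesh, queue, node, auth, proxy, router, relay, index, mirror, shard, front, hub, peer, bridge, ledger, back
Reachable nodes: 19 of 23 total.

19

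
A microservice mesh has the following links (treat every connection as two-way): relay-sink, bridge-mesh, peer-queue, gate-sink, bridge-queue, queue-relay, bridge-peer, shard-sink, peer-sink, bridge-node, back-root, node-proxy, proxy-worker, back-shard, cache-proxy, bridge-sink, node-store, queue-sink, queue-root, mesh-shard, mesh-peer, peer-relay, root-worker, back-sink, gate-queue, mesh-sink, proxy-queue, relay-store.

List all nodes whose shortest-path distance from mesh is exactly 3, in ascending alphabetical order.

proxy, root, store

Level 0: mesh
Level 1: bridge, peer, shard, sink
Level 2: back, gate, node, queue, relay
Level 3: proxy, root, store
Level 4: cache, worker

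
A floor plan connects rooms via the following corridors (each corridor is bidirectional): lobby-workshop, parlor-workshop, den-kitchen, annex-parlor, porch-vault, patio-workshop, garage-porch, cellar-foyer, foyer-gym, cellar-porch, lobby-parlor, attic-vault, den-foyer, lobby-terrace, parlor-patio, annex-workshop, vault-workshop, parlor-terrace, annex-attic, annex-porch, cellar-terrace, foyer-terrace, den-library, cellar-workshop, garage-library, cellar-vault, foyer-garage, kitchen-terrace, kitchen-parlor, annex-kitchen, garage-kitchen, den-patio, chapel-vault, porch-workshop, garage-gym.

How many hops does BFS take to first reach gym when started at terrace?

2

Level 0: terrace
Level 1: cellar, foyer, kitchen, lobby, parlor
Level 2: annex, den, garage, gym, patio, porch, vault, workshop
Level 3: attic, chapel, library
gym first appears at level 2.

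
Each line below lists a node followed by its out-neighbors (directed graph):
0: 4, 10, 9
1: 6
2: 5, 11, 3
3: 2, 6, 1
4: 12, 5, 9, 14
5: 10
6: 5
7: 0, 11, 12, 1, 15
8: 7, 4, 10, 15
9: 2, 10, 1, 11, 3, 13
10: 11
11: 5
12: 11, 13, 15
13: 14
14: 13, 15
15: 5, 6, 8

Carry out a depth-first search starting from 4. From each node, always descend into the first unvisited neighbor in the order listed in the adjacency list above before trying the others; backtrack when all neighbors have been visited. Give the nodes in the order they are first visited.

4, 12, 11, 5, 10, 13, 14, 15, 6, 8, 7, 0, 9, 2, 3, 1

Visit 4
4 → 12
12 → 11
11 → 5
5 → 10
12 → 13
13 → 14
14 → 15
15 → 6
15 → 8
8 → 7
7 → 0
0 → 9
9 → 2
2 → 3
3 → 1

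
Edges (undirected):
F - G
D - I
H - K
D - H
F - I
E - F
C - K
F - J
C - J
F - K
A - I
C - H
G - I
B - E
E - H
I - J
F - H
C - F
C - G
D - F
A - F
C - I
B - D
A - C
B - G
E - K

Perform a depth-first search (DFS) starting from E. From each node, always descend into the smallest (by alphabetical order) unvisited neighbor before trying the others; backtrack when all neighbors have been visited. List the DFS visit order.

Visit E
E → B
B → D
D → F
F → A
A → C
C → G
G → I
I → J
C → H
H → K

E, B, D, F, A, C, G, I, J, H, K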